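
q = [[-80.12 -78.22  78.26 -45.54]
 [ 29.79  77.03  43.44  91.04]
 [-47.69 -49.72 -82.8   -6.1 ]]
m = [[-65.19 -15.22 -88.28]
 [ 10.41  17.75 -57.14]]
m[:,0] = [-65.19, 10.41]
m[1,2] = -57.14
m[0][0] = -65.19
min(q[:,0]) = -80.12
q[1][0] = 29.79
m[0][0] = -65.19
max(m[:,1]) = 17.75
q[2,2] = -82.8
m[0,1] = -15.22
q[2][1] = -49.72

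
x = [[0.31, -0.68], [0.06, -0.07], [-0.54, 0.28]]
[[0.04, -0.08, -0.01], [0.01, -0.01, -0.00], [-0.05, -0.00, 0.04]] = x@[[0.07, 0.08, -0.09], [-0.03, 0.15, -0.03]]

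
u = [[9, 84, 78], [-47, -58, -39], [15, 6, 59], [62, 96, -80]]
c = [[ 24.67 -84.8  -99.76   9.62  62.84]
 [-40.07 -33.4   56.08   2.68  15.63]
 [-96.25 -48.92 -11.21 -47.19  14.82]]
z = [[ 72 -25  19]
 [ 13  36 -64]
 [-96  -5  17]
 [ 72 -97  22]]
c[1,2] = 56.08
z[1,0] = 13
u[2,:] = [15, 6, 59]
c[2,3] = -47.19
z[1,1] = 36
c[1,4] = 15.63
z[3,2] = 22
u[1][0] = -47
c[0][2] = -99.76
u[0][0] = 9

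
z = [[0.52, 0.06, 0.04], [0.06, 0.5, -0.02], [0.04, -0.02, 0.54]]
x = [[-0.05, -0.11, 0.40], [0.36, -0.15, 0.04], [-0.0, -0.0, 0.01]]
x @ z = [[-0.02, -0.07, 0.22], [0.18, -0.05, 0.04], [0.00, -0.00, 0.01]]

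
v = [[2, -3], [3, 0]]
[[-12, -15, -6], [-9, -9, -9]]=v @ [[-3, -3, -3], [2, 3, 0]]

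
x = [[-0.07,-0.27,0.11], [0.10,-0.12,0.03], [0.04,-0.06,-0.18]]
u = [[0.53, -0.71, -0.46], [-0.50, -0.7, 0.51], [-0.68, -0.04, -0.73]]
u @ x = [[-0.13, -0.03, 0.12], [-0.01, 0.19, -0.17], [0.01, 0.23, 0.06]]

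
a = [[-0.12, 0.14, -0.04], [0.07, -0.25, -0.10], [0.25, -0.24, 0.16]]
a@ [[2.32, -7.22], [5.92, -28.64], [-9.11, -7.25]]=[[0.91, -2.85], [-0.41, 7.38], [-2.30, 3.91]]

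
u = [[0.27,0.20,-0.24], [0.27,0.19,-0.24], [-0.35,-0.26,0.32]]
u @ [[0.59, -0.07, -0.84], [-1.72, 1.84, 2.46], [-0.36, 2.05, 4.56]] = [[-0.10,  -0.14,  -0.83], [-0.08,  -0.16,  -0.85], [0.13,  0.2,  1.11]]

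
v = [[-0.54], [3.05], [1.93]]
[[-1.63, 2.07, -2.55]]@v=[[2.27]]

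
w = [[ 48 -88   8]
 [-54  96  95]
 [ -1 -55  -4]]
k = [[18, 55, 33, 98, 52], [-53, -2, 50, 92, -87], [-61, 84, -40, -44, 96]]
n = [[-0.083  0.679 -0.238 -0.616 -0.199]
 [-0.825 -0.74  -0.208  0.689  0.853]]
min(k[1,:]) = -87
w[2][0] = -1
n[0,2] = -0.238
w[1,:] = [-54, 96, 95]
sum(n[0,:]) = -0.4569999999999999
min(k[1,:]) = -87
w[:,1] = [-88, 96, -55]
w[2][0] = -1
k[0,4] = 52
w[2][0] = -1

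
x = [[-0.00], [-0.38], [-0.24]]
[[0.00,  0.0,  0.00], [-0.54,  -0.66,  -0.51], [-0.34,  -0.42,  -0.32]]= x @ [[1.42, 1.73, 1.33]]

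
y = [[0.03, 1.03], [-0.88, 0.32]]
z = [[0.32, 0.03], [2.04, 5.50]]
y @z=[[2.11, 5.67], [0.37, 1.73]]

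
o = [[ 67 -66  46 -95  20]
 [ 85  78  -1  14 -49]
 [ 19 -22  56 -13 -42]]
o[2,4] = -42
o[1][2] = -1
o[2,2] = 56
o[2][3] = -13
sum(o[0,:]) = -28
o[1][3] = 14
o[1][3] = 14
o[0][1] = -66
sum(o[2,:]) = -2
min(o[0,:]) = -95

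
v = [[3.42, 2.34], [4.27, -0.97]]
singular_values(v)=[5.53, 2.41]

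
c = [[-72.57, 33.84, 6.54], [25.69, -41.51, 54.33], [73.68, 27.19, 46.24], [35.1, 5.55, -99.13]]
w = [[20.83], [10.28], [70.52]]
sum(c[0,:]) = -32.18999999999999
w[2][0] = 70.52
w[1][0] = 10.28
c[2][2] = 46.24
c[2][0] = 73.68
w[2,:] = [70.52]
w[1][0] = 10.28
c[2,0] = 73.68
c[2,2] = 46.24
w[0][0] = 20.83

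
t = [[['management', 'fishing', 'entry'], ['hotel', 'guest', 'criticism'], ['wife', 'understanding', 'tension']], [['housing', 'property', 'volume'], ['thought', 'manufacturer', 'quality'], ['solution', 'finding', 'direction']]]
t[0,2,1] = 'understanding'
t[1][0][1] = 'property'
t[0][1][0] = 'hotel'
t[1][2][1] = 'finding'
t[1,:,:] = [['housing', 'property', 'volume'], ['thought', 'manufacturer', 'quality'], ['solution', 'finding', 'direction']]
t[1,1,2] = 'quality'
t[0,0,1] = 'fishing'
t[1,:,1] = ['property', 'manufacturer', 'finding']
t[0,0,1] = 'fishing'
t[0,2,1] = 'understanding'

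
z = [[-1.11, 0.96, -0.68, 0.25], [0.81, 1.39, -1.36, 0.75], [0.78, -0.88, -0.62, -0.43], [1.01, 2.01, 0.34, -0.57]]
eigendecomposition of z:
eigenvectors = [[0.27+0.00j, -0.19+0.06j, -0.19-0.06j, 0.20+0.00j], [(0.76+0j), (-0.15+0.18j), (-0.15-0.18j), (-0.39+0j)], [(-0.21+0j), (0.15+0.44j), (0.15-0.44j), -0.17+0.00j], [(0.55+0j), (0.83+0j), 0.83-0.00j, 0.88+0.00j]]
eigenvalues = [(2.6+0j), (-1.1+0.68j), (-1.1-0.68j), (-1.3+0j)]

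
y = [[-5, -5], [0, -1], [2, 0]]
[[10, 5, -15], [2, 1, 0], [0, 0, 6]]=y @ [[0, 0, 3], [-2, -1, 0]]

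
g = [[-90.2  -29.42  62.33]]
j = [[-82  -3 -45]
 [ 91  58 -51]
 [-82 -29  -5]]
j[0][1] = -3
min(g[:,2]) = 62.33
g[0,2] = 62.33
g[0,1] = -29.42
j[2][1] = -29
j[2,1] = -29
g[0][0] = -90.2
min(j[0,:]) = -82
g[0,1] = -29.42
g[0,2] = 62.33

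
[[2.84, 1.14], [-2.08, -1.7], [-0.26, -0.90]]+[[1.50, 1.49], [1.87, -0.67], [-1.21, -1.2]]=[[4.34, 2.63], [-0.21, -2.37], [-1.47, -2.10]]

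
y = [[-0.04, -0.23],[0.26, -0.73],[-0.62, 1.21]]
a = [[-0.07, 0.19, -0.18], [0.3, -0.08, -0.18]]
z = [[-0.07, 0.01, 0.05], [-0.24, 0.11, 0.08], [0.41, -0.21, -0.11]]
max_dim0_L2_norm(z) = 0.48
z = y @ a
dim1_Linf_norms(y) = [0.23, 0.73, 1.21]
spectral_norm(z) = 0.55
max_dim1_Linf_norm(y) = 1.21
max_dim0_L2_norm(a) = 0.31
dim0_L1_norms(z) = [0.72, 0.33, 0.24]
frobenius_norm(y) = 1.58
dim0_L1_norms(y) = [0.92, 2.17]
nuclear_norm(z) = 0.60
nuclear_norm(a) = 0.63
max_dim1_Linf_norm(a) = 0.3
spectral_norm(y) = 1.57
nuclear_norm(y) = 1.73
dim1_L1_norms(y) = [0.27, 0.99, 1.83]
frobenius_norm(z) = 0.55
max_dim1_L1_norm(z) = 0.73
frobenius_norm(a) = 0.45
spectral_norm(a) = 0.36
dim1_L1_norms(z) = [0.13, 0.43, 0.73]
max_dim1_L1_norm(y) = 1.83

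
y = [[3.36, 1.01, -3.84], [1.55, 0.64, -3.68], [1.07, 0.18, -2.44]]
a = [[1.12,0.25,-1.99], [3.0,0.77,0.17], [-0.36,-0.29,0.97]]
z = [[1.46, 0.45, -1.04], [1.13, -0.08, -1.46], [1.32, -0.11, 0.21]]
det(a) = 1.33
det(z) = -1.21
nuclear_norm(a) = 5.68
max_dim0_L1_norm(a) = 4.48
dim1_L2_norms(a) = [2.3, 3.1, 1.07]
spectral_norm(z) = 2.70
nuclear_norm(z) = 4.20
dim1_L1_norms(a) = [3.36, 3.94, 1.62]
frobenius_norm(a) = 4.01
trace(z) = 1.59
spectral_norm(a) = 3.43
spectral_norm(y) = 7.02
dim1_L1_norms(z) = [2.95, 2.67, 1.64]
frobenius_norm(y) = 7.11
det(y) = -1.62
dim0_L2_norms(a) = [3.22, 0.86, 2.22]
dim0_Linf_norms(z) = [1.46, 0.45, 1.46]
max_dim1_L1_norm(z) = 2.95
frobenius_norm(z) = 2.94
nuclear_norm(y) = 8.34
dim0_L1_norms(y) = [5.98, 1.83, 9.96]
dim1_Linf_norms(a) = [1.99, 3.0, 0.97]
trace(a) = 2.86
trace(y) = 1.56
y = z @ a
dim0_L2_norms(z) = [2.27, 0.47, 1.8]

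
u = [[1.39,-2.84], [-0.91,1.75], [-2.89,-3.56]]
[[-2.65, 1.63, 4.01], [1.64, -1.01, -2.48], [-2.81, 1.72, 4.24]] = u@[[-0.11, 0.07, 0.17],[0.88, -0.54, -1.33]]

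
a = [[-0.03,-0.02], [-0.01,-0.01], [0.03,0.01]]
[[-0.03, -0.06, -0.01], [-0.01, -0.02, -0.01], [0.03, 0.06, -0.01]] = a @ [[1.06, 1.9, -0.95],[-0.01, 0.19, 2.02]]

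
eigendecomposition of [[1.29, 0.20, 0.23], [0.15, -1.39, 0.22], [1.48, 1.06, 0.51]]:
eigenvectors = [[0.57, 0.24, 0.03], [0.09, -0.11, -0.89], [0.82, -0.97, 0.45]]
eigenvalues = [1.65, 0.26, -1.51]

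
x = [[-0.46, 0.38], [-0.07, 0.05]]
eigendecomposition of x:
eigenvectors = [[-0.99, -0.64],[-0.15, -0.76]]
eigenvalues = [-0.4, -0.01]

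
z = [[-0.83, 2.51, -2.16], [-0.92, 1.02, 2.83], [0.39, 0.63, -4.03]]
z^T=[[-0.83, -0.92, 0.39], [2.51, 1.02, 0.63], [-2.16, 2.83, -4.03]]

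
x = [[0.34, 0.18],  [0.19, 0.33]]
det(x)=0.078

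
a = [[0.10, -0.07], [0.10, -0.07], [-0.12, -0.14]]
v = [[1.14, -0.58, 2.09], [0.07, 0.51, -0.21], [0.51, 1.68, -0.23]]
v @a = [[-0.19, -0.33], [0.08, -0.01], [0.25, -0.12]]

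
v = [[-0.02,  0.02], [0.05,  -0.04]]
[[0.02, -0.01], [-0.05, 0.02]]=v @ [[-0.38,-0.04],  [0.74,-0.58]]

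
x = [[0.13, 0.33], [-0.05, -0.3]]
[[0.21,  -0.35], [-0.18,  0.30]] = x @ [[0.18,-0.30], [0.57,-0.94]]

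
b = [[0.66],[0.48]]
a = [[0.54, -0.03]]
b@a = [[0.36, -0.02], [0.26, -0.01]]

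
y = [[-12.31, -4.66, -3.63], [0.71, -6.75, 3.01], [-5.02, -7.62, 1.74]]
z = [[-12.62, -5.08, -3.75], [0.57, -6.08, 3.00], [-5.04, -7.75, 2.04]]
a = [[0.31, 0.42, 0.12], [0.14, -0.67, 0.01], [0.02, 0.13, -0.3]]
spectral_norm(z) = 16.14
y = a + z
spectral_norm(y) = 15.74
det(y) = 81.05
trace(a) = -0.66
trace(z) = -16.66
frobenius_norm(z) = 18.30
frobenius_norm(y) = 18.11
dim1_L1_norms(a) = [0.85, 0.82, 0.45]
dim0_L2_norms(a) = [0.34, 0.8, 0.32]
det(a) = 0.08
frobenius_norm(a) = 0.93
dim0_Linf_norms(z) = [12.62, 7.75, 3.75]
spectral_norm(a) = 0.80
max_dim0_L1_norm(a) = 1.22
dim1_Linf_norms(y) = [12.31, 6.75, 7.62]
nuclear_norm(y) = 25.25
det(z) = 77.31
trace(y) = -17.32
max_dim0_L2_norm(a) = 0.8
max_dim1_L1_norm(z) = 21.45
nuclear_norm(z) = 25.31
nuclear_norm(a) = 1.46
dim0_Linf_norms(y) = [12.31, 7.62, 3.63]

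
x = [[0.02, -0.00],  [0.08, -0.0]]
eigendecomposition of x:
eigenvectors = [[0.0, 0.24], [1.0, 0.97]]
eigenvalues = [-0.0, 0.02]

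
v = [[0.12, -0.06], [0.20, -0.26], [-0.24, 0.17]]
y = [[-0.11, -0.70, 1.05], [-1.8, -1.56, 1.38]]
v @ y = [[0.09, 0.01, 0.04],[0.45, 0.27, -0.15],[-0.28, -0.1, -0.02]]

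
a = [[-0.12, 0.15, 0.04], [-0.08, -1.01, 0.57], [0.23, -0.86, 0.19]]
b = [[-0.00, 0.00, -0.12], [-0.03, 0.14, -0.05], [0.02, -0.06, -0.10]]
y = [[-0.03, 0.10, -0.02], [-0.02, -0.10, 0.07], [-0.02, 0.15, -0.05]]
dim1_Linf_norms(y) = [0.1, 0.1, 0.15]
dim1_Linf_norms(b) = [0.12, 0.14, 0.1]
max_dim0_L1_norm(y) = 0.35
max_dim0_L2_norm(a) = 1.33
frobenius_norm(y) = 0.23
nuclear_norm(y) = 0.28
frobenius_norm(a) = 1.49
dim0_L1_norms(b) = [0.05, 0.2, 0.27]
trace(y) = -0.18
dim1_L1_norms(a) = [0.31, 1.66, 1.28]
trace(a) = -0.94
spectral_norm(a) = 1.45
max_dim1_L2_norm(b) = 0.15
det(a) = -0.00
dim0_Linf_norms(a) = [0.23, 1.01, 0.57]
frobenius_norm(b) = 0.23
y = b @ a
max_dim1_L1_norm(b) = 0.22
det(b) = 0.00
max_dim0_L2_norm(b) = 0.16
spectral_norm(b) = 0.16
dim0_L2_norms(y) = [0.04, 0.21, 0.09]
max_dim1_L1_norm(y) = 0.22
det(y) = 0.00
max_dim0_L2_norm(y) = 0.21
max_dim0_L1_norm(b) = 0.27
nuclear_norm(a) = 1.80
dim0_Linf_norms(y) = [0.03, 0.15, 0.07]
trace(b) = 0.04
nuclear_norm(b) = 0.33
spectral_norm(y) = 0.22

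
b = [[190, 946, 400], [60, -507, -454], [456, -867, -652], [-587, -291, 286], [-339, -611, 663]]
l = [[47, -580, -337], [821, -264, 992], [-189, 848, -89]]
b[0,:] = [190, 946, 400]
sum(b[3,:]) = -592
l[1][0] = 821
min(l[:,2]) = -337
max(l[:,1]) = 848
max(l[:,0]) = 821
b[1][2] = -454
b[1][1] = -507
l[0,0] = 47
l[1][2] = 992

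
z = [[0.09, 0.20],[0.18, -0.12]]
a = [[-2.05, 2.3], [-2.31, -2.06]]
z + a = [[-1.96, 2.50], [-2.13, -2.18]]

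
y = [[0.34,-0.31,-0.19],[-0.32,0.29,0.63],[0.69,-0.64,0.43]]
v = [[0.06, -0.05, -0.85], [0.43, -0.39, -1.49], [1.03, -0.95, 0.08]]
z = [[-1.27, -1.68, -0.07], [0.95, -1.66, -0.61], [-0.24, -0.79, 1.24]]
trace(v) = -0.25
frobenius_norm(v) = 2.29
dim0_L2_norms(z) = [1.6, 2.49, 1.38]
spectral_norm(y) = 1.13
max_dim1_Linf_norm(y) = 0.69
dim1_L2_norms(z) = [2.11, 2.01, 1.49]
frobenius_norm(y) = 1.38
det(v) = -0.00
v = z @ y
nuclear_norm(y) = 1.92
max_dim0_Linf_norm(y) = 0.69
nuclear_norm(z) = 5.41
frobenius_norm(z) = 3.27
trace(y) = 1.06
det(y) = 0.00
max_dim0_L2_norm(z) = 2.49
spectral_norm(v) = 1.87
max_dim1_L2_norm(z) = 2.11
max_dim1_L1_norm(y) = 1.76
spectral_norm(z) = 2.52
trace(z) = -1.69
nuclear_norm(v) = 3.20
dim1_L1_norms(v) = [0.96, 2.31, 2.06]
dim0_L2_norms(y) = [0.83, 0.77, 0.79]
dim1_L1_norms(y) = [0.84, 1.24, 1.76]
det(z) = 5.04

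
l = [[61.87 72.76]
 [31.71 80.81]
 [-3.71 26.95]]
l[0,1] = 72.76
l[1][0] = 31.71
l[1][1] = 80.81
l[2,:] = [-3.71, 26.95]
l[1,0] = 31.71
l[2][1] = 26.95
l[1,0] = 31.71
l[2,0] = -3.71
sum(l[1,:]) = 112.52000000000001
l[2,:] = [-3.71, 26.95]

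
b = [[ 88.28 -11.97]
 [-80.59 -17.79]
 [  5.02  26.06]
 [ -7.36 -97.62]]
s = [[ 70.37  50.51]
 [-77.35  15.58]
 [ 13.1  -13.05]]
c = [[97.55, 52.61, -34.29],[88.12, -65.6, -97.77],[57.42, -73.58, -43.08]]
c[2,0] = 57.42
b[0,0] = 88.28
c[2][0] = 57.42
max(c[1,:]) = 88.12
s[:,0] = [70.37, -77.35, 13.1]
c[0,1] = 52.61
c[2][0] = 57.42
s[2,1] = -13.05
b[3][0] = -7.36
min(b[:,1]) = -97.62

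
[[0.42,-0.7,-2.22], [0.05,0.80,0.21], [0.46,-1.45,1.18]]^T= [[0.42, 0.05, 0.46], [-0.7, 0.8, -1.45], [-2.22, 0.21, 1.18]]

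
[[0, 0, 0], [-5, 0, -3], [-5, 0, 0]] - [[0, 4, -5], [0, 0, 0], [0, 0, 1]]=[[0, -4, 5], [-5, 0, -3], [-5, 0, -1]]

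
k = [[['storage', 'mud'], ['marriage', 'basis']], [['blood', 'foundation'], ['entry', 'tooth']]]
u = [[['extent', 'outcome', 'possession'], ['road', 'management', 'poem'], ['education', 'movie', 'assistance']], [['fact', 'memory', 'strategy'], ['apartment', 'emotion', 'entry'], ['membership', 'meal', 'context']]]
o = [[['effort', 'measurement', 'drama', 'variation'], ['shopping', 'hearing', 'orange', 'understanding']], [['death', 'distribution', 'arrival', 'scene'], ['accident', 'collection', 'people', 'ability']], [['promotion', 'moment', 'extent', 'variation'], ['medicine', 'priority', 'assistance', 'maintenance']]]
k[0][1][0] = 'marriage'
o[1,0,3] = 'scene'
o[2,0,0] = 'promotion'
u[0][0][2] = 'possession'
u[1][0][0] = 'fact'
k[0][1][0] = 'marriage'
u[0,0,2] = 'possession'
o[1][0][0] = 'death'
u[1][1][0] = 'apartment'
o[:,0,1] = ['measurement', 'distribution', 'moment']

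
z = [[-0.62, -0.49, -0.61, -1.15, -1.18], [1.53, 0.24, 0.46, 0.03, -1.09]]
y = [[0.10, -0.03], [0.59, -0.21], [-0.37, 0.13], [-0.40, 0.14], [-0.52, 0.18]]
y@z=[[-0.11, -0.06, -0.07, -0.12, -0.09], [-0.69, -0.34, -0.46, -0.68, -0.47], [0.43, 0.21, 0.29, 0.43, 0.29], [0.46, 0.23, 0.31, 0.46, 0.32], [0.6, 0.3, 0.4, 0.6, 0.42]]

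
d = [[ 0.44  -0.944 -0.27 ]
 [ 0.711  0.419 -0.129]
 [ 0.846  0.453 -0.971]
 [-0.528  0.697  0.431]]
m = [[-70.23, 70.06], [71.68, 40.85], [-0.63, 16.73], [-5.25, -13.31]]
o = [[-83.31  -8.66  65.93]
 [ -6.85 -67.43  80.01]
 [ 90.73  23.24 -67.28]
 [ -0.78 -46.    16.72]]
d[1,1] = 0.419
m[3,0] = -5.25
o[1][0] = -6.85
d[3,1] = 0.697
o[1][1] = -67.43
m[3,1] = -13.31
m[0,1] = 70.06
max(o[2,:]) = 90.73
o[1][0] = -6.85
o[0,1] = -8.66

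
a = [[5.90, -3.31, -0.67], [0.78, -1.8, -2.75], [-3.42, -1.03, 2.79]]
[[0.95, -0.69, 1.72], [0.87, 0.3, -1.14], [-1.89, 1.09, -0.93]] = a @ [[0.21, -0.26, 0.49],[0.16, -0.25, 0.28],[-0.36, -0.02, 0.37]]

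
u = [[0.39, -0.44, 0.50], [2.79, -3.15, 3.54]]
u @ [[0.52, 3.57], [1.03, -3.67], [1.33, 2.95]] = [[0.41,4.48], [2.91,31.96]]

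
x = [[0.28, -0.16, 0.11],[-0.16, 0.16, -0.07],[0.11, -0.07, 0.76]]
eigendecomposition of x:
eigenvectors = [[0.57, 0.78, 0.25], [0.82, -0.55, -0.17], [-0.01, -0.30, 0.95]]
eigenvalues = [0.05, 0.35, 0.8]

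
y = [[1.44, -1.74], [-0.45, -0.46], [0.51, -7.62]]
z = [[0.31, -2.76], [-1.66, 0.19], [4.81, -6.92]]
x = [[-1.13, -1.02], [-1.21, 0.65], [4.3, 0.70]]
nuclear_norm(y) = 9.25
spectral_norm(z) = 8.85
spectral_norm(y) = 7.87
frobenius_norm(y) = 7.99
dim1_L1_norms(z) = [3.07, 1.85, 11.73]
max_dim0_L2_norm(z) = 7.45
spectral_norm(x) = 4.67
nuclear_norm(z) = 10.66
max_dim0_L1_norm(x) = 6.64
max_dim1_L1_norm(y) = 8.13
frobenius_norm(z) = 9.03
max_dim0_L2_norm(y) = 7.83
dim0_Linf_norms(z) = [4.81, 6.92]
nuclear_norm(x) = 5.84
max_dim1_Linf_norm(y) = 7.62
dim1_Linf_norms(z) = [2.76, 1.66, 6.92]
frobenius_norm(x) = 4.81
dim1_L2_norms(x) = [1.52, 1.37, 4.36]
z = y + x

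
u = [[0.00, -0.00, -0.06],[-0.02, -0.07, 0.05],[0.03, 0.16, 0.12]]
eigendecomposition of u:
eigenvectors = [[-0.33, 0.97, -0.36], [0.78, -0.24, 0.24], [-0.53, 0.07, 0.9]]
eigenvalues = [-0.1, -0.0, 0.15]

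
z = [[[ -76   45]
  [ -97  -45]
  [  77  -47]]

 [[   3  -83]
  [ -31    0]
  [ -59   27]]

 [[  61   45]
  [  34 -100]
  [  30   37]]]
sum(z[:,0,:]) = -5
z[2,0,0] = 61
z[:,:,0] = [[-76, -97, 77], [3, -31, -59], [61, 34, 30]]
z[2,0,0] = 61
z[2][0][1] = 45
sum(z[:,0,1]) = 7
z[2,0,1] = 45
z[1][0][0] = 3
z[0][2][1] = -47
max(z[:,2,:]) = 77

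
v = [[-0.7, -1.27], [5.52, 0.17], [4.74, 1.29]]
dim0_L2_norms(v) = [7.31, 1.82]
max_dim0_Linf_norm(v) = 5.52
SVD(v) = [[-0.12, -0.8], [0.74, -0.47], [0.66, 0.38]] @ diag([7.392992068017367, 1.4413772171892663]) @ [[0.99, 0.15], [-0.15, 0.99]]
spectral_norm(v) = 7.39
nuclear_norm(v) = 8.83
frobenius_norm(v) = 7.53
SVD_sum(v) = [[-0.88,-0.14], [5.42,0.84], [4.82,0.75]] + [[0.18, -1.13], [0.10, -0.67], [-0.08, 0.54]]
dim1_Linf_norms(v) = [1.27, 5.52, 4.74]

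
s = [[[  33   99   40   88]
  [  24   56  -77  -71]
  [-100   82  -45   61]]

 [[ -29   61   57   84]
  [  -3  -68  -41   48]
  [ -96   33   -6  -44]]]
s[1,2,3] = -44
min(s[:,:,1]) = -68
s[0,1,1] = 56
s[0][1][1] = 56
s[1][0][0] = -29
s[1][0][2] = 57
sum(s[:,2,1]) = 115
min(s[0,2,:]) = -100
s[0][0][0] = 33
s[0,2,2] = -45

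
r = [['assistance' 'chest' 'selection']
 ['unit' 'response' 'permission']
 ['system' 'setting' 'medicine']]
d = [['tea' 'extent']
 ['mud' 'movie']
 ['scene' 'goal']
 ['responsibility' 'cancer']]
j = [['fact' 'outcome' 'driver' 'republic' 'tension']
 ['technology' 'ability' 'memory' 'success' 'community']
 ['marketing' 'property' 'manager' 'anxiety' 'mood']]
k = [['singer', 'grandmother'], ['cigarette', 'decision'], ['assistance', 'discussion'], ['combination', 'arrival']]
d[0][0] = 'tea'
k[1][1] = 'decision'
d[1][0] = 'mud'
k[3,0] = 'combination'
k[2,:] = ['assistance', 'discussion']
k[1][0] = 'cigarette'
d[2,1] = 'goal'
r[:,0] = ['assistance', 'unit', 'system']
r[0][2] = 'selection'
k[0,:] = ['singer', 'grandmother']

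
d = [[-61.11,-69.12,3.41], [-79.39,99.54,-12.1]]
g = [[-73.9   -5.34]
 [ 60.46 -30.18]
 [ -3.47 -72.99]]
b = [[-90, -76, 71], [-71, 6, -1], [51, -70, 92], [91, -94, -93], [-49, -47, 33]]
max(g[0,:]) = -5.34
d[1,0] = -79.39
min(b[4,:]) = -49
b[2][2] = 92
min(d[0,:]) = -69.12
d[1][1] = 99.54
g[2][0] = -3.47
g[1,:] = [60.46, -30.18]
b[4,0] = -49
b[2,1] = -70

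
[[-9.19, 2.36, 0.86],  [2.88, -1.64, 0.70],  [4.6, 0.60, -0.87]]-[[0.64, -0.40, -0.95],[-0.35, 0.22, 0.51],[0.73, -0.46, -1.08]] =[[-9.83,2.76,1.81], [3.23,-1.86,0.19], [3.87,1.06,0.21]]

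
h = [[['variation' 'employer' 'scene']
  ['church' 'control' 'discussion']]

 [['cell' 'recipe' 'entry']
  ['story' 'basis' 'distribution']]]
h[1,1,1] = 'basis'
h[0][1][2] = 'discussion'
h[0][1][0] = 'church'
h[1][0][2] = 'entry'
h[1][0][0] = 'cell'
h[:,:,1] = [['employer', 'control'], ['recipe', 'basis']]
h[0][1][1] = 'control'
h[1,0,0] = 'cell'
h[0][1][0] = 'church'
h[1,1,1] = 'basis'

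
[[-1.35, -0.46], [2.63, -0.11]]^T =[[-1.35,  2.63], [-0.46,  -0.11]]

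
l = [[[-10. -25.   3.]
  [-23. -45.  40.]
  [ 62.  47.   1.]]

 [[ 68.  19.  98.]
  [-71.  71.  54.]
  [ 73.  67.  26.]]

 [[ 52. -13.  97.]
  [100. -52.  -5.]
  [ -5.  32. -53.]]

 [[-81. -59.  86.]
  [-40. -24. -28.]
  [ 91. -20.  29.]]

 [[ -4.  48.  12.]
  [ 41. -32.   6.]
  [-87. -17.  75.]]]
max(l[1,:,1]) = 71.0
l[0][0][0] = -10.0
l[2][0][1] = -13.0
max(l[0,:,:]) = 62.0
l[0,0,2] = 3.0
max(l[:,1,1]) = 71.0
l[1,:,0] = [68.0, -71.0, 73.0]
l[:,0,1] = [-25.0, 19.0, -13.0, -59.0, 48.0]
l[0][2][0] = 62.0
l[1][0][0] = 68.0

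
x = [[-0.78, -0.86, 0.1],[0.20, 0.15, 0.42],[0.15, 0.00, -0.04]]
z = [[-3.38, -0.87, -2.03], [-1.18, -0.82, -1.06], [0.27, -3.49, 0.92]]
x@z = [[3.68, 1.03, 2.59],[-0.74, -1.76, -0.18],[-0.52, 0.01, -0.34]]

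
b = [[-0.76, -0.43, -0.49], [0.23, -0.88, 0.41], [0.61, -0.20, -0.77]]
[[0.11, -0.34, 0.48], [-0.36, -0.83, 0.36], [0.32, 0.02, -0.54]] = b @ [[0.03, 0.08, -0.61],  [0.21, 0.87, -0.42],  [-0.45, -0.19, 0.33]]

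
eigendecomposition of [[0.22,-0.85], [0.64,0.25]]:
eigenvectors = [[(0.76+0j), (0.76-0j)], [(-0.01-0.66j), (-0.01+0.66j)]]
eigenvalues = [(0.24+0.74j), (0.24-0.74j)]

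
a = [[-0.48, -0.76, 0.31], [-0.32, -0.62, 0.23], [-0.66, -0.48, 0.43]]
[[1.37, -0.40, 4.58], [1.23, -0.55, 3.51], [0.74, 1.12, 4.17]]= a @ [[2.61, -2.39, -2.73], [-2.06, 2.93, -3.78], [3.42, 2.2, 1.28]]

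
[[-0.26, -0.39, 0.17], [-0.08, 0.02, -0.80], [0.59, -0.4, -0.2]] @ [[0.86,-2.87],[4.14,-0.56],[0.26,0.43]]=[[-1.79,  1.04], [-0.19,  -0.13], [-1.20,  -1.56]]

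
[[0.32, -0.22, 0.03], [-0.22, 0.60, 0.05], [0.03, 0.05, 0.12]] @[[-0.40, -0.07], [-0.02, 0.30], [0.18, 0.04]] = [[-0.12, -0.09], [0.08, 0.2], [0.01, 0.02]]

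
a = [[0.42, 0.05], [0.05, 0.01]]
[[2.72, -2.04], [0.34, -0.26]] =a @ [[6.09,-4.41], [3.25,-3.79]]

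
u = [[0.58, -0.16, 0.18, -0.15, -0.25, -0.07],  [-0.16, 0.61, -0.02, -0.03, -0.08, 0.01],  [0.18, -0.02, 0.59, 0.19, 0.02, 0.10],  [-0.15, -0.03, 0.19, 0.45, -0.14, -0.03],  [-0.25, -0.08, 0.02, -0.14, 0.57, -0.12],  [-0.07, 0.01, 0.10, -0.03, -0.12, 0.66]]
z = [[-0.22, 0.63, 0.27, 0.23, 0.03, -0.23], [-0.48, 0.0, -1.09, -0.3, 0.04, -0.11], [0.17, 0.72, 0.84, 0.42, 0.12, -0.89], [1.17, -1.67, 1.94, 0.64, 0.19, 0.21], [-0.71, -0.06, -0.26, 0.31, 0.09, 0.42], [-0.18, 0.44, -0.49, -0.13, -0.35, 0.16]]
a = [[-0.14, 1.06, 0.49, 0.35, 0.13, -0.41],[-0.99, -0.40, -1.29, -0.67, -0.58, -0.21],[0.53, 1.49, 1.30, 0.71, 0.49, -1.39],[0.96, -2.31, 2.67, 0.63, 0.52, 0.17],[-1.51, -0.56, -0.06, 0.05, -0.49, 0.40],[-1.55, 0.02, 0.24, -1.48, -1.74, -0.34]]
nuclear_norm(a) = 11.92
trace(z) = 1.51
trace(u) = 3.46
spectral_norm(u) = 0.92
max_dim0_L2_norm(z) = 2.46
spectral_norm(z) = 3.20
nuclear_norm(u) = 3.46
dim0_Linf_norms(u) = [0.58, 0.61, 0.59, 0.45, 0.57, 0.66]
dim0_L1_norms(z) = [2.93, 3.52, 4.89, 2.03, 0.82, 2.02]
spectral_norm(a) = 4.30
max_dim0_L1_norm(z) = 4.89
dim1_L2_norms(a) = [1.3, 1.91, 2.62, 3.75, 1.73, 2.79]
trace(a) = 0.56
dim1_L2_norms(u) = [0.7, 0.64, 0.65, 0.53, 0.65, 0.68]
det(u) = 0.00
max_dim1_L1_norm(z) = 5.82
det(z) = -0.00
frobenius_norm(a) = 6.09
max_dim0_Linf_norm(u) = 0.66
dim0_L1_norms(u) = [1.39, 0.91, 1.1, 0.99, 1.18, 0.99]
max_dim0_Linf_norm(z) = 1.94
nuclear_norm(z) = 6.54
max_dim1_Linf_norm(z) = 1.94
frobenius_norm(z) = 3.78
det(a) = -1.08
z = a @ u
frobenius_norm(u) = 1.58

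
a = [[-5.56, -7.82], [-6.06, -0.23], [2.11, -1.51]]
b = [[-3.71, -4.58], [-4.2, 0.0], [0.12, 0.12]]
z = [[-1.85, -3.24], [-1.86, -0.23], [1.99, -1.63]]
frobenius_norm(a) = 11.64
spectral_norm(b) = 6.63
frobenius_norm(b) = 7.24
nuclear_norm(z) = 6.86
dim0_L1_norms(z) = [5.7, 5.1]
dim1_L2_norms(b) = [5.89, 4.2, 0.17]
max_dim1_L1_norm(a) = 13.38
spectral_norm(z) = 3.93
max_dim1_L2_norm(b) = 5.89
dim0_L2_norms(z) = [3.29, 3.63]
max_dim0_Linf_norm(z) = 3.24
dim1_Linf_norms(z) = [3.24, 1.86, 1.99]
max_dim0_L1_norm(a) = 13.73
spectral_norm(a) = 10.47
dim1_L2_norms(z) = [3.73, 1.87, 2.57]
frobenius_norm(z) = 4.90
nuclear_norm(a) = 15.56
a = z + b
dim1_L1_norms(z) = [5.09, 2.09, 3.62]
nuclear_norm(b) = 9.53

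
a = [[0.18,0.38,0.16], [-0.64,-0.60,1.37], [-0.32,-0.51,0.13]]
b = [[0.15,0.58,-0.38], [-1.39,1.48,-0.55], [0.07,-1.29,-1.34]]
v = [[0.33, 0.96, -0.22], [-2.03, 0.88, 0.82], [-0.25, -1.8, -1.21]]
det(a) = -0.00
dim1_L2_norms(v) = [1.04, 2.36, 2.18]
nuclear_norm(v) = 5.25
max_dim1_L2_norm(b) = 2.1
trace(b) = 0.29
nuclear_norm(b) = 4.52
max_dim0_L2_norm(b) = 2.05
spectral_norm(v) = 2.73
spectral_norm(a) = 1.69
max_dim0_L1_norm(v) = 3.64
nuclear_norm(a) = 2.30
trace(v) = 0.00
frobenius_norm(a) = 1.80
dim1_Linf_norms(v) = [0.96, 2.03, 1.8]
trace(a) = -0.29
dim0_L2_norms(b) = [1.4, 2.05, 1.5]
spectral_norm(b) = 2.33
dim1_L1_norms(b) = [1.11, 3.42, 2.7]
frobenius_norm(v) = 3.38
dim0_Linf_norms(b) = [1.39, 1.48, 1.34]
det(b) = -2.15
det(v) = -3.27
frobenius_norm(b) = 2.90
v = a + b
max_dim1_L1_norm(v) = 3.73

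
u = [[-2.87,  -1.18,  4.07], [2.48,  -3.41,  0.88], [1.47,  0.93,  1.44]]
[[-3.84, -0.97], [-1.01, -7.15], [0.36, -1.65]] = u @ [[0.43, -1.12], [0.48, 1.10], [-0.50, -0.71]]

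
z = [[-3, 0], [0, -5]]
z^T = [[-3, 0], [0, -5]]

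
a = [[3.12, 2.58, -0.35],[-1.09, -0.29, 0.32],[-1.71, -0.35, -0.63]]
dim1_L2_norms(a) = [4.06, 1.17, 1.86]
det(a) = -2.22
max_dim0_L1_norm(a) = 5.92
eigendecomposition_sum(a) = [[1.58-6.33j, (1.25-8.95j), (-0.1-0.29j)], [-0.56+4.55j, (-0.11+6.35j), (0.09+0.19j)], [(-0.75+4.3j), (-0.4+6.03j), (0.08+0.19j)]] + [[1.58+6.33j,(1.25+8.95j),(-0.1+0.29j)], [-0.56-4.55j,(-0.11-6.35j),0.09-0.19j], [(-0.75-4.3j),-0.40-6.03j,(0.08-0.19j)]] + [[(-0.04-0j),(0.09-0j),(-0.15-0j)],[(0.04+0j),-0.08+0.00j,(0.13+0j)],[(-0.21-0j),0.45-0.00j,(-0.79-0j)]]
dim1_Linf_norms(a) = [3.12, 1.09, 1.71]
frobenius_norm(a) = 4.62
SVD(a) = [[-0.9, -0.39, -0.18],[0.24, -0.1, -0.97],[0.35, -0.92, 0.18]] @ diag([4.4724887404390135, 1.0508791818233656, 0.473177991728792]) @ [[-0.82, -0.56, 0.04], [0.45, -0.61, 0.65], [0.34, -0.55, -0.76]]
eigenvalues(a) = [(1.55+0.2j), (1.55-0.2j), (-0.91+0j)]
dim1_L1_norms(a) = [6.05, 1.7, 2.69]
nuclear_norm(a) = 6.00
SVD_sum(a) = [[3.33, 2.28, -0.15], [-0.89, -0.61, 0.04], [-1.31, -0.89, 0.06]] + [[-0.18, 0.25, -0.26], [-0.05, 0.07, -0.07], [-0.43, 0.59, -0.62]] + [[-0.03, 0.05, 0.07],[-0.16, 0.25, 0.35],[0.03, -0.05, -0.07]]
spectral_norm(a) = 4.47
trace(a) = 2.20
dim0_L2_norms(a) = [3.72, 2.62, 0.79]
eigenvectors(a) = [[(-0.72+0j), -0.72-0.00j, 0.19+0.00j], [(0.5-0.06j), 0.50+0.06j, (-0.17+0j)], [0.48-0.03j, 0.48+0.03j, (0.97+0j)]]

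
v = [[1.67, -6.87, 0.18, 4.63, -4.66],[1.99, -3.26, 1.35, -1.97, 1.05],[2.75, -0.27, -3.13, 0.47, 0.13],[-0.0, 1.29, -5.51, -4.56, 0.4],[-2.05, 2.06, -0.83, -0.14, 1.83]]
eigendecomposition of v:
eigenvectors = [[-0.65+0.00j, (-0.68+0j), -0.68-0.00j, (-0.12+0.25j), -0.12-0.25j], [(-0.18+0j), -0.15+0.39j, -0.15-0.39j, 0.51+0.32j, 0.51-0.32j], [-0.24+0.00j, (-0.29+0.27j), -0.29-0.27j, 0.19-0.14j, (0.19+0.14j)], [0.17+0.00j, 0.06-0.31j, (0.06+0.31j), (0.7+0j), (0.7-0j)], [0.68+0.00j, -0.03-0.34j, -0.03+0.34j, (-0.13-0.07j), (-0.13+0.07j)]]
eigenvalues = [(3.49+0j), (-0.31+3.68j), (-0.31-3.68j), (-5.16+1.65j), (-5.16-1.65j)]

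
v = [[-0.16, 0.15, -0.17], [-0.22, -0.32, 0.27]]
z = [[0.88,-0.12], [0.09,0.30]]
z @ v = [[-0.11, 0.17, -0.18], [-0.08, -0.08, 0.07]]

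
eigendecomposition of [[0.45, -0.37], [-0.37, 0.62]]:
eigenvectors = [[-0.78, 0.62],[-0.62, -0.78]]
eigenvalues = [0.16, 0.91]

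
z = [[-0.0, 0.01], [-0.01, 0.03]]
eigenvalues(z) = [0.0, 0.03]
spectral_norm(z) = 0.03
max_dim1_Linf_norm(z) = 0.03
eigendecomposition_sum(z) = [[0.00, -0.00],  [0.00, -0.0]] + [[-0.0, 0.01], [-0.01, 0.03]]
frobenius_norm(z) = 0.03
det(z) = 0.00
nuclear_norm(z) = 0.04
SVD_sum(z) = [[-0.00, 0.01], [-0.01, 0.03]] + [[0.00, 0.0], [-0.0, -0.00]]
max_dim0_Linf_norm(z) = 0.03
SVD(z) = [[-0.29, -0.96],[-0.96, 0.29]] @ diag([0.033027756377319945, 0.0030277563773199474]) @ [[0.29, -0.96], [-0.96, -0.29]]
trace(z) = 0.03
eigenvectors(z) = [[-0.93, -0.36], [-0.36, -0.93]]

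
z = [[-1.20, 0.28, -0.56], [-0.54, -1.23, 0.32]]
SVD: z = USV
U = [[0.60, 0.80],  [0.80, -0.60]]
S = [1.41, 1.32]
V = [[-0.81,-0.58,-0.05], [-0.49,0.73,-0.49]]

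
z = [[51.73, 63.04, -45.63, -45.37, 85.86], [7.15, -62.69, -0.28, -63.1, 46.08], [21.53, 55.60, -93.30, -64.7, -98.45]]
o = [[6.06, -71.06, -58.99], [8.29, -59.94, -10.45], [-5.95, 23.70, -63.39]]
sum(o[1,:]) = -62.099999999999994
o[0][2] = -58.99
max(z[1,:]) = 46.08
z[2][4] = -98.45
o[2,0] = -5.95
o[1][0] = 8.29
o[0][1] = -71.06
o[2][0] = -5.95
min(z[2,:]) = -98.45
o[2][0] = -5.95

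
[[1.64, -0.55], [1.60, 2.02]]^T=[[1.64, 1.60], [-0.55, 2.02]]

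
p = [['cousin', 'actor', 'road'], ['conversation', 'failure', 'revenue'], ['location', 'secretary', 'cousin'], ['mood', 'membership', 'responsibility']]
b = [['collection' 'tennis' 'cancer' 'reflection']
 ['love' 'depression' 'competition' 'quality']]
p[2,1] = 'secretary'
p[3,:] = ['mood', 'membership', 'responsibility']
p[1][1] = 'failure'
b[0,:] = ['collection', 'tennis', 'cancer', 'reflection']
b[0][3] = 'reflection'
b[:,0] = ['collection', 'love']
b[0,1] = 'tennis'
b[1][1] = 'depression'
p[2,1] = 'secretary'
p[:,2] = ['road', 'revenue', 'cousin', 'responsibility']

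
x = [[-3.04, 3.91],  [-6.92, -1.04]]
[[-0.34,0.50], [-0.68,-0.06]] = x @[[0.1, -0.01], [-0.01, 0.12]]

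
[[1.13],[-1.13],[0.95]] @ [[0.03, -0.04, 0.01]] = [[0.03, -0.05, 0.01], [-0.03, 0.05, -0.01], [0.03, -0.04, 0.01]]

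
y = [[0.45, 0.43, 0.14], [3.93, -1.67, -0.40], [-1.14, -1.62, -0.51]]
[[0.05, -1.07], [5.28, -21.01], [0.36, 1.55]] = y@ [[0.88, -4.36], [-1.89, 3.0], [3.33, -2.83]]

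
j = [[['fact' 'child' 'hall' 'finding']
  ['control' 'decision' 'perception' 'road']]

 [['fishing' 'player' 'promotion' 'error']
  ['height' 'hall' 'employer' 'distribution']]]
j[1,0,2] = 'promotion'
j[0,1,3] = 'road'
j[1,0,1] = 'player'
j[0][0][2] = 'hall'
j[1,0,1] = 'player'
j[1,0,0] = 'fishing'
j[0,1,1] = 'decision'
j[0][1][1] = 'decision'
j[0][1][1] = 'decision'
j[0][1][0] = 'control'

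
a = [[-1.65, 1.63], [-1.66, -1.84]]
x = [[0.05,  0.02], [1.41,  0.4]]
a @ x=[[2.22, 0.62],[-2.68, -0.77]]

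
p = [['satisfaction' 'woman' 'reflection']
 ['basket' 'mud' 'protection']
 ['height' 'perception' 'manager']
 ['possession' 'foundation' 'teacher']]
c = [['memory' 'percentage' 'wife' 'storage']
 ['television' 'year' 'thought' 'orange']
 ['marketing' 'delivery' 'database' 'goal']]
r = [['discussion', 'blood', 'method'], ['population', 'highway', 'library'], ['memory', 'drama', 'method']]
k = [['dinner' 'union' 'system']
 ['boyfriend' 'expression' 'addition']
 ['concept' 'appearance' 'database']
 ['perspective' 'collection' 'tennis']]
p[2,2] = 'manager'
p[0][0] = 'satisfaction'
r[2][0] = 'memory'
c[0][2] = 'wife'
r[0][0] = 'discussion'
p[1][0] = 'basket'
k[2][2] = 'database'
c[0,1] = 'percentage'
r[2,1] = 'drama'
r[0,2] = 'method'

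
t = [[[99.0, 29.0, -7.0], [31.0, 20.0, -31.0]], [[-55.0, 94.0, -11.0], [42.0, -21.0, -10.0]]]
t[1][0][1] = 94.0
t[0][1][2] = -31.0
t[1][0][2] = -11.0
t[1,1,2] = -10.0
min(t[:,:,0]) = -55.0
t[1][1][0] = 42.0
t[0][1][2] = -31.0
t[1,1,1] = -21.0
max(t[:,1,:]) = 42.0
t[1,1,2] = -10.0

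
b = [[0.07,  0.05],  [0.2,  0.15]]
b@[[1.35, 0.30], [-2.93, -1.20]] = [[-0.05, -0.04], [-0.17, -0.12]]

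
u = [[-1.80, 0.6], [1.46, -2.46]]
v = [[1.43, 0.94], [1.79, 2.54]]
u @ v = [[-1.5, -0.17], [-2.32, -4.88]]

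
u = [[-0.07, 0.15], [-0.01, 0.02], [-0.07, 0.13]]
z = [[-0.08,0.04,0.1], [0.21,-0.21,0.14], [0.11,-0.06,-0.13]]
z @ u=[[-0.0, 0.0], [-0.02, 0.05], [0.0, -0.0]]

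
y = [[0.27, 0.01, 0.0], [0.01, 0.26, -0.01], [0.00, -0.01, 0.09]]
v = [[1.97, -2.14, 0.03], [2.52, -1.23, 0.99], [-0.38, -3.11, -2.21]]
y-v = [[-1.70, 2.15, -0.03], [-2.51, 1.49, -1.00], [0.38, 3.1, 2.30]]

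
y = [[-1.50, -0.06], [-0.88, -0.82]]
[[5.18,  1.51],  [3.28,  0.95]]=y@[[-3.44, -1.0], [-0.31, -0.09]]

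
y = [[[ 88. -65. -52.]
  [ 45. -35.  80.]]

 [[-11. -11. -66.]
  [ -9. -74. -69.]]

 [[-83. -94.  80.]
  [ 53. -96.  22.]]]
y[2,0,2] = 80.0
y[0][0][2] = -52.0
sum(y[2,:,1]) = -190.0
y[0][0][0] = 88.0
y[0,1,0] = 45.0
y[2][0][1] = -94.0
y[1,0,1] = -11.0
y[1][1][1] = -74.0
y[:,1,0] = [45.0, -9.0, 53.0]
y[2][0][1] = -94.0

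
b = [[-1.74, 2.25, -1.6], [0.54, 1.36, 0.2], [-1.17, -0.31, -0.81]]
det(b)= -0.012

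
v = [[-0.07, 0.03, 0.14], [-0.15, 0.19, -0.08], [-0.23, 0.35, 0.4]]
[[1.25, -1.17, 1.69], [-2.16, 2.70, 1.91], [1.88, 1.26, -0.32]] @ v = [[-0.30, 0.41, 0.94], [-0.69, 1.12, 0.25], [-0.25, 0.18, 0.03]]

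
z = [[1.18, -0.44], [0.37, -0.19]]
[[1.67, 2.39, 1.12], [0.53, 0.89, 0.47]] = z@ [[1.38, 1.0, 0.06], [-0.10, -2.74, -2.38]]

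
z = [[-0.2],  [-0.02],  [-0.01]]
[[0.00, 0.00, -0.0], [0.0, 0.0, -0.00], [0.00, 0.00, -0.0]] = z @ [[0.00, 0.0, 0.01]]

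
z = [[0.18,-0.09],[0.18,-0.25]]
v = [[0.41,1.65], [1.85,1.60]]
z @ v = [[-0.09, 0.15], [-0.39, -0.10]]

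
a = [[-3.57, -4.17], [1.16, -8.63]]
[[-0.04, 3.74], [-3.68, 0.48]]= a@ [[-0.42, -0.85], [0.37, -0.17]]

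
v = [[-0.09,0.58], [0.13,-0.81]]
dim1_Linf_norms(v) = [0.58, 0.81]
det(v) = -0.00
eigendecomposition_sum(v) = [[0.0, 0.00], [0.00, 0.00]] + [[-0.09, 0.58], [0.13, -0.81]]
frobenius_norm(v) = 1.01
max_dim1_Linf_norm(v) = 0.81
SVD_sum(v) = [[-0.09, 0.58], [0.13, -0.81]] + [[0.00, 0.0], [0.00, 0.00]]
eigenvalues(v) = [0.0, -0.9]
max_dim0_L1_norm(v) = 1.39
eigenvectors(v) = [[0.99, -0.58], [0.16, 0.81]]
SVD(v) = [[-0.58, 0.81], [0.81, 0.58]] @ diag([1.0087090053413699, 0.002478415466464445]) @ [[0.16, -0.99],[0.99, 0.16]]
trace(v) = -0.90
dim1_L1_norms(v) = [0.67, 0.94]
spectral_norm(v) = 1.01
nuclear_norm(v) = 1.01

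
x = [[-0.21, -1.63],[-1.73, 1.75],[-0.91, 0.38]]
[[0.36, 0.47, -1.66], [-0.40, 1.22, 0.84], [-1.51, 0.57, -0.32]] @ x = [[0.62, -0.40], [-2.79, 3.11], [-0.38, 3.34]]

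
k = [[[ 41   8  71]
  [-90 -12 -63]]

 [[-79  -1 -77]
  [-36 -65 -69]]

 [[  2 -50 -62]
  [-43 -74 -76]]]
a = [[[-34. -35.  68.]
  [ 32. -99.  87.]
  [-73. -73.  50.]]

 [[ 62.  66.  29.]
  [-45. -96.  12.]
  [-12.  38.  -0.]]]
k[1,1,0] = -36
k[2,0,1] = -50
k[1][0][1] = -1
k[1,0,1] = -1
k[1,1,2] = -69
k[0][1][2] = -63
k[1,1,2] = -69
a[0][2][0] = -73.0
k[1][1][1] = -65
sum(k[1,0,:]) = -157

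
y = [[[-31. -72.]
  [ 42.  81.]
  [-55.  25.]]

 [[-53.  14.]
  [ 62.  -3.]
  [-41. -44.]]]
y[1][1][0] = 62.0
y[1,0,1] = 14.0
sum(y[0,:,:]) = -10.0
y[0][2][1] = 25.0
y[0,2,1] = 25.0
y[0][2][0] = -55.0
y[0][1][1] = 81.0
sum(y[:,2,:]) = -115.0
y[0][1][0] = 42.0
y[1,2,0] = -41.0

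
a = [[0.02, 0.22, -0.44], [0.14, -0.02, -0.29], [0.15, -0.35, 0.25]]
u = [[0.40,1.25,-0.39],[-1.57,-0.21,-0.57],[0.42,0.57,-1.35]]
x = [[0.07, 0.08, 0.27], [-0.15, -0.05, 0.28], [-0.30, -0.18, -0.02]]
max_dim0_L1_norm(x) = 0.57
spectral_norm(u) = 1.94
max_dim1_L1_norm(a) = 0.75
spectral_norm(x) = 0.41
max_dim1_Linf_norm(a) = 0.44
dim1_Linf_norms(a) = [0.44, 0.29, 0.35]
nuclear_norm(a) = 0.99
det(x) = -0.00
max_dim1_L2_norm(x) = 0.35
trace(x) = 0.00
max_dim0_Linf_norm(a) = 0.44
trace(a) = 0.25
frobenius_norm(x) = 0.56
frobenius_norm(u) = 2.65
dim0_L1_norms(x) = [0.52, 0.31, 0.57]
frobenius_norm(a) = 0.74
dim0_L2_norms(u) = [1.67, 1.39, 1.52]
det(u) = -2.39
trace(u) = -1.16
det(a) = 0.00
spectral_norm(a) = 0.67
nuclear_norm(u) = 4.33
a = x @ u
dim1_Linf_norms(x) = [0.27, 0.28, 0.3]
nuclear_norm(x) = 0.79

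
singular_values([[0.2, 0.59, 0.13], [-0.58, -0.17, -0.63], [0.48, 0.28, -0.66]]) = [0.97, 0.9, 0.41]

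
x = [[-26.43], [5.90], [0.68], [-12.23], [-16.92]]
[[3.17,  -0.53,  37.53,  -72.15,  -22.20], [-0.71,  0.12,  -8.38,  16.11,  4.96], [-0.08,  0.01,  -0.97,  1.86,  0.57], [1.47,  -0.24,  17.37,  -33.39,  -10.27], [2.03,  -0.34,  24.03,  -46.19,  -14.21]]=x@[[-0.12, 0.02, -1.42, 2.73, 0.84]]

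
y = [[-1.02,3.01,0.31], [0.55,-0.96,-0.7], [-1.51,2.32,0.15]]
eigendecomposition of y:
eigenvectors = [[-0.81+0.00j, (-0.59+0.18j), -0.59-0.18j],[-0.46+0.00j, (0.05-0.21j), 0.05+0.21j],[0.37+0.00j, (-0.75+0j), -0.75-0.00j]]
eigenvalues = [(0.56+0j), (-1.19+1.01j), (-1.19-1.01j)]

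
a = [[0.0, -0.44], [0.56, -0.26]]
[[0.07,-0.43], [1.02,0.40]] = a @ [[1.74, 1.17],[-0.17, 0.97]]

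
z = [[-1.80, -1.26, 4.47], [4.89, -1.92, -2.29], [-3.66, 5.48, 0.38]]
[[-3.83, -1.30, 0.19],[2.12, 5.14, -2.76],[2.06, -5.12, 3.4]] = z @ [[0.53, 0.92, -0.47], [0.76, -0.32, 0.31], [-0.43, -0.01, -0.06]]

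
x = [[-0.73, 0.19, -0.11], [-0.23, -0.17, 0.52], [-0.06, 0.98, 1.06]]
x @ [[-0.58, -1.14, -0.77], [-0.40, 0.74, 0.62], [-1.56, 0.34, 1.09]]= [[0.52, 0.94, 0.56], [-0.61, 0.31, 0.64], [-2.01, 1.15, 1.81]]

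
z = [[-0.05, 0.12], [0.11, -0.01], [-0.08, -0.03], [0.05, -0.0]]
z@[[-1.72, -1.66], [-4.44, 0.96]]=[[-0.45, 0.20], [-0.14, -0.19], [0.27, 0.10], [-0.09, -0.08]]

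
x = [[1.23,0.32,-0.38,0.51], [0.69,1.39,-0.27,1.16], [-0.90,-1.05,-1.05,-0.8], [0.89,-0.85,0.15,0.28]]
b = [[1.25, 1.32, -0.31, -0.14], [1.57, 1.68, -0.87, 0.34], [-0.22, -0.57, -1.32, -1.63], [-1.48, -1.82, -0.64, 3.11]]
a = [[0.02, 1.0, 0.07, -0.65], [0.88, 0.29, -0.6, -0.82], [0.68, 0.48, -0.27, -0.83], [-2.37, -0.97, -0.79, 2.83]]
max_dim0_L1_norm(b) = 5.39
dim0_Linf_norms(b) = [1.57, 1.82, 1.32, 3.11]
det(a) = -0.00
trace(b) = 4.72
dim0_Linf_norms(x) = [1.23, 1.39, 1.05, 1.16]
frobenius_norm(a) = 4.47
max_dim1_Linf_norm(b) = 3.11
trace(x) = 1.85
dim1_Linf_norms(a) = [1.0, 0.88, 0.83, 2.83]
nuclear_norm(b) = 8.94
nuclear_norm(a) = 6.12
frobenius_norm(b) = 5.47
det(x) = -1.50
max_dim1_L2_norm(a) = 3.9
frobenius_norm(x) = 3.33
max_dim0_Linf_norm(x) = 1.39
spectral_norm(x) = 2.75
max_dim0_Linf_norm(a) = 2.83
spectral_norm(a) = 4.27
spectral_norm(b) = 4.40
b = a + x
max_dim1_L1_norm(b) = 7.05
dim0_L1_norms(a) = [3.95, 2.74, 1.73, 5.13]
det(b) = -1.02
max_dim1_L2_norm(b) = 3.95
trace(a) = 2.87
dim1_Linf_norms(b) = [1.32, 1.68, 1.63, 3.11]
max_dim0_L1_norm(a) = 5.13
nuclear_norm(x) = 5.68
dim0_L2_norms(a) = [2.62, 1.5, 1.03, 3.13]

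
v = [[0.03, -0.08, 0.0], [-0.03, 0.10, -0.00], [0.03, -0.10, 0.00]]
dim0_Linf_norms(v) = [0.03, 0.1, 0.0]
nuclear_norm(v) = 0.18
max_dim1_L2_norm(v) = 0.1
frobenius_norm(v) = 0.17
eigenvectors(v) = [[0.0, -0.51, 0.91], [0.00, 0.61, 0.29], [1.00, -0.61, -0.29]]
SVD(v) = [[-0.5, -0.87, -0.00], [0.61, -0.35, 0.71], [-0.61, 0.35, 0.71]] @ diag([0.17051462300636117, 0.004976277825698283, 0.0]) @ [[-0.30, 0.95, -0.00],[-0.95, -0.30, -0.0],[0.00, 0.0, 1.00]]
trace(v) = 0.13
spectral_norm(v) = 0.17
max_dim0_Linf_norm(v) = 0.1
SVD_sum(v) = [[0.03, -0.08, 0.00], [-0.03, 0.1, 0.0], [0.03, -0.10, 0.0]] + [[0.00, 0.0, 0.00],[0.0, 0.0, 0.00],[-0.00, -0.0, 0.0]] + [[0.0, 0.00, -0.0],[0.0, 0.00, 0.0],[0.0, 0.00, 0.00]]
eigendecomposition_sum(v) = [[0.0, 0.0, 0.0], [0.00, 0.00, 0.00], [-0.00, 0.00, 0.00]] + [[0.03, -0.08, 0.0],[-0.03, 0.10, 0.00],[0.03, -0.1, 0.00]] + [[0.0, 0.0, 0.00], [0.00, 0.00, 0.00], [-0.0, -0.0, 0.0]]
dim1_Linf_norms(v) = [0.08, 0.1, 0.1]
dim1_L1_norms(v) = [0.11, 0.13, 0.13]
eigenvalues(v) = [0.0, 0.13, 0.0]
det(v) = 0.00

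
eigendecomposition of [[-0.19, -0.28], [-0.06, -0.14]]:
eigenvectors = [[-0.93, 0.87], [-0.36, -0.49]]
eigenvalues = [-0.3, -0.03]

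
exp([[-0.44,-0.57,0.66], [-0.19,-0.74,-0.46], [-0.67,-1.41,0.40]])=[[0.48, -0.71, 0.8], [0.01, 0.75, -0.48], [-0.60, -1.15, 1.58]]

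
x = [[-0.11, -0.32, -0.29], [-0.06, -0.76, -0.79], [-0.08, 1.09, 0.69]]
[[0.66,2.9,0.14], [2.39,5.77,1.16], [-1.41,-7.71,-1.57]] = x @[[1.49, -5.26, 3.34], [2.04, -7.91, -0.28], [-5.10, 0.71, -1.45]]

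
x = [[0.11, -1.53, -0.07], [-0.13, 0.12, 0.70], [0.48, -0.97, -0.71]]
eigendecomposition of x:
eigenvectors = [[-0.84+0.00j, 0.79+0.00j, 0.79-0.00j], [(-0.43+0j), (-0.01-0.36j), (-0.01+0.36j)], [(0.32+0j), 0.50+0.01j, 0.50-0.01j]]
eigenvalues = [(-0.65+0j), (0.09+0.69j), (0.09-0.69j)]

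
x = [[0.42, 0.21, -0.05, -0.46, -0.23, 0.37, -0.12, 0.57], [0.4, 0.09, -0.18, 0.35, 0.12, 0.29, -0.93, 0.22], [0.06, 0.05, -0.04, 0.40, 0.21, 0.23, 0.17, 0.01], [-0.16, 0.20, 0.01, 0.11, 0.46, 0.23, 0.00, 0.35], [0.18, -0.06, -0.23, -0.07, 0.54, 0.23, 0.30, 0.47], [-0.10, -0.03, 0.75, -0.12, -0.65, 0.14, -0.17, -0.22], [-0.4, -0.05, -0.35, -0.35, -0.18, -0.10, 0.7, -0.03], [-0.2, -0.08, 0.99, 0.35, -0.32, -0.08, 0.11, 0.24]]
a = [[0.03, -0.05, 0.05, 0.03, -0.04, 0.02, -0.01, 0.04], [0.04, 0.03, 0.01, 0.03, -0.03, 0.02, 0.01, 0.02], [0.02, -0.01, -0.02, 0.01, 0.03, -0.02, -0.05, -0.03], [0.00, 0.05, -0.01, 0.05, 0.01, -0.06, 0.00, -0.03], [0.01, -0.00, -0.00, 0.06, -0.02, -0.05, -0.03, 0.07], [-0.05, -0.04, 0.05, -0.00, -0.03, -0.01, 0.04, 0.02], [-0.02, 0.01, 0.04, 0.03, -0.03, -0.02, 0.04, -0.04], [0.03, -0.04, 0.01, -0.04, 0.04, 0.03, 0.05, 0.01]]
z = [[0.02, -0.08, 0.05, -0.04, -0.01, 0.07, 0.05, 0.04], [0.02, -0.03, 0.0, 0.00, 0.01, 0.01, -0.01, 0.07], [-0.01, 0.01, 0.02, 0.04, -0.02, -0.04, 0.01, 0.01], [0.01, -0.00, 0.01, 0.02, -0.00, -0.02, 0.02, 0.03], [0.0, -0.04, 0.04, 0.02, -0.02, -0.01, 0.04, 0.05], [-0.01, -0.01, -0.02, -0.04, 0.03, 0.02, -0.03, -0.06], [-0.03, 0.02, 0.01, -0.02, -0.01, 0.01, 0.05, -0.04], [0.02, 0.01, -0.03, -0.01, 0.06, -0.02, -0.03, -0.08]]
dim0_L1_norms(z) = [0.12, 0.2, 0.18, 0.19, 0.16, 0.2, 0.24, 0.38]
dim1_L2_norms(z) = [0.14, 0.08, 0.07, 0.05, 0.09, 0.09, 0.08, 0.11]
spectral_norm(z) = 0.19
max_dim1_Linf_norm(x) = 0.99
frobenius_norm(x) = 2.68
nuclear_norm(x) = 6.29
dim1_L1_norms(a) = [0.27, 0.19, 0.19, 0.21, 0.24, 0.24, 0.23, 0.25]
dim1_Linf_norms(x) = [0.57, 0.93, 0.4, 0.46, 0.54, 0.75, 0.7, 0.99]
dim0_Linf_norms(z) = [0.03, 0.08, 0.05, 0.04, 0.06, 0.07, 0.05, 0.08]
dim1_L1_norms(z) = [0.36, 0.15, 0.16, 0.11, 0.22, 0.22, 0.19, 0.26]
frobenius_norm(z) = 0.26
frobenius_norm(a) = 0.26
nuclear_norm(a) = 0.61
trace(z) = 0.00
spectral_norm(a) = 0.15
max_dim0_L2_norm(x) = 1.32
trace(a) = 0.11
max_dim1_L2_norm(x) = 1.16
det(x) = -0.02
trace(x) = 2.20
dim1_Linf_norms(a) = [0.05, 0.04, 0.05, 0.06, 0.07, 0.05, 0.04, 0.05]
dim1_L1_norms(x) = [2.43, 2.58, 1.17, 1.52, 2.08, 2.18, 2.16, 2.37]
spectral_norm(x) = 1.61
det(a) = 0.00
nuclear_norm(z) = 0.53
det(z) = 0.00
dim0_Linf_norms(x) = [0.42, 0.21, 0.99, 0.46, 0.65, 0.37, 0.93, 0.57]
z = x @ a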